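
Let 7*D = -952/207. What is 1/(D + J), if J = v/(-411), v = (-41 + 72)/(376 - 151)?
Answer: -2126925/1398113 ≈ -1.5213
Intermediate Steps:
v = 31/225 ≈ 0.13778
J = -31/92475 (J = (31/225)/(-411) = (31/225)*(-1/411) = -31/92475 ≈ -0.00033523)
D = -136/207 (D = (-952/207)/7 = (-952*1/207)/7 = (1/7)*(-952/207) = -136/207 ≈ -0.65700)
1/(D + J) = 1/(-136/207 - 31/92475) = 1/(-1398113/2126925) = -2126925/1398113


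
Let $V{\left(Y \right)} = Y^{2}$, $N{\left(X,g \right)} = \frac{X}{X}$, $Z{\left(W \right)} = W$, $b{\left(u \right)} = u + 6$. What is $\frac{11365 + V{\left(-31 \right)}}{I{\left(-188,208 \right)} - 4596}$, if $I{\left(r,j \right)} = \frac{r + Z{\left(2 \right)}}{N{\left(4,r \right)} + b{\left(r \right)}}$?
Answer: $- \frac{1115503}{415845} \approx -2.6825$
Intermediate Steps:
$b{\left(u \right)} = 6 + u$
$N{\left(X,g \right)} = 1$
$I{\left(r,j \right)} = \frac{2 + r}{7 + r}$ ($I{\left(r,j \right)} = \frac{r + 2}{1 + \left(6 + r\right)} = \frac{2 + r}{7 + r}$)
$\frac{11365 + V{\left(-31 \right)}}{I{\left(-188,208 \right)} - 4596} = \frac{11365 + \left(-31\right)^{2}}{\frac{2 - 188}{7 - 188} - 4596} = \frac{11365 + 961}{\frac{1}{-181} \left(-186\right) - 4596} = \frac{12326}{\left(- \frac{1}{181}\right) \left(-186\right) - 4596} = \frac{12326}{\frac{186}{181} - 4596} = \frac{12326}{- \frac{831690}{181}} = 12326 \left(- \frac{181}{831690}\right) = - \frac{1115503}{415845}$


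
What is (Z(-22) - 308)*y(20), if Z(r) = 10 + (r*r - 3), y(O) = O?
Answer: 3660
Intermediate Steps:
Z(r) = 7 + r² (Z(r) = 10 + (r² - 3) = 10 + (-3 + r²) = 7 + r²)
(Z(-22) - 308)*y(20) = ((7 + (-22)²) - 308)*20 = ((7 + 484) - 308)*20 = (491 - 308)*20 = 183*20 = 3660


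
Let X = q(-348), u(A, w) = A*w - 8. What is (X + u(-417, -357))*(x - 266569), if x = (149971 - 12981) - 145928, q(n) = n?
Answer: -40916371091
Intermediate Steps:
u(A, w) = -8 + A*w
X = -348
x = -8938 (x = 136990 - 145928 = -8938)
(X + u(-417, -357))*(x - 266569) = (-348 + (-8 - 417*(-357)))*(-8938 - 266569) = (-348 + (-8 + 148869))*(-275507) = (-348 + 148861)*(-275507) = 148513*(-275507) = -40916371091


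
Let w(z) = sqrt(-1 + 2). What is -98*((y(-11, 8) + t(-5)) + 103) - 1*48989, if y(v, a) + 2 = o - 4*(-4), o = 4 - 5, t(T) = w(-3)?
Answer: -60455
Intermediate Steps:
w(z) = 1 (w(z) = sqrt(1) = 1)
t(T) = 1
o = -1
y(v, a) = 13 (y(v, a) = -2 + (-1 - 4*(-4)) = -2 + (-1 + 16) = -2 + 15 = 13)
-98*((y(-11, 8) + t(-5)) + 103) - 1*48989 = -98*((13 + 1) + 103) - 1*48989 = -98*(14 + 103) - 48989 = -98*117 - 48989 = -11466 - 48989 = -60455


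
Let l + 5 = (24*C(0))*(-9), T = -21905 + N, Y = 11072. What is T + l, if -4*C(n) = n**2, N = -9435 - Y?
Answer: -42417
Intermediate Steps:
N = -20507 (N = -9435 - 1*11072 = -9435 - 11072 = -20507)
C(n) = -n**2/4
T = -42412 (T = -21905 - 20507 = -42412)
l = -5 (l = -5 + (24*(-1/4*0**2))*(-9) = -5 + (24*(-1/4*0))*(-9) = -5 + (24*0)*(-9) = -5 + 0*(-9) = -5 + 0 = -5)
T + l = -42412 - 5 = -42417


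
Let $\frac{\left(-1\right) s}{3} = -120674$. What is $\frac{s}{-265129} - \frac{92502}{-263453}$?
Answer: $- \frac{70850819208}{69849030437} \approx -1.0143$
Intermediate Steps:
$s = 362022$ ($s = \left(-3\right) \left(-120674\right) = 362022$)
$\frac{s}{-265129} - \frac{92502}{-263453} = \frac{362022}{-265129} - \frac{92502}{-263453} = 362022 \left(- \frac{1}{265129}\right) - - \frac{92502}{263453} = - \frac{362022}{265129} + \frac{92502}{263453} = - \frac{70850819208}{69849030437}$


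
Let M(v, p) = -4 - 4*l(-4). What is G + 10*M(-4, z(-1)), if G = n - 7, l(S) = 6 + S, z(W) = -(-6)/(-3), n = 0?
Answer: -127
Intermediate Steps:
z(W) = -2 (z(W) = -(-6)*(-1)/3 = -2*1 = -2)
G = -7 (G = 0 - 7 = -7)
M(v, p) = -12 (M(v, p) = -4 - 4*(6 - 4) = -4 - 4*2 = -4 - 8 = -12)
G + 10*M(-4, z(-1)) = -7 + 10*(-12) = -7 - 120 = -127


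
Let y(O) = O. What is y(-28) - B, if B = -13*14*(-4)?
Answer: -756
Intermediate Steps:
B = 728 (B = -182*(-4) = 728)
y(-28) - B = -28 - 1*728 = -28 - 728 = -756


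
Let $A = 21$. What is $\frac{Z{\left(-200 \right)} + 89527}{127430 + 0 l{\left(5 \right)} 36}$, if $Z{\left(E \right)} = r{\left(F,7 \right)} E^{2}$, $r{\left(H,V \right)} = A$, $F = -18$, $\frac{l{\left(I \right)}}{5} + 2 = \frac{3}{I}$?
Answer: $\frac{929527}{127430} \approx 7.2944$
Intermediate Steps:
$l{\left(I \right)} = -10 + \frac{15}{I}$ ($l{\left(I \right)} = -10 + 5 \frac{3}{I} = -10 + \frac{15}{I}$)
$r{\left(H,V \right)} = 21$
$Z{\left(E \right)} = 21 E^{2}$
$\frac{Z{\left(-200 \right)} + 89527}{127430 + 0 l{\left(5 \right)} 36} = \frac{21 \left(-200\right)^{2} + 89527}{127430 + 0 \left(-10 + \frac{15}{5}\right) 36} = \frac{21 \cdot 40000 + 89527}{127430 + 0 \left(-10 + 15 \cdot \frac{1}{5}\right) 36} = \frac{840000 + 89527}{127430 + 0 \left(-10 + 3\right) 36} = \frac{929527}{127430 + 0 \left(-7\right) 36} = \frac{929527}{127430 + 0 \cdot 36} = \frac{929527}{127430 + 0} = \frac{929527}{127430}$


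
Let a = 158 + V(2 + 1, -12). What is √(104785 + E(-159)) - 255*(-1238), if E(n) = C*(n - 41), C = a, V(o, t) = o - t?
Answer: 315690 + √70185 ≈ 3.1596e+5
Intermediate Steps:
a = 173 (a = 158 + ((2 + 1) - 1*(-12)) = 158 + (3 + 12) = 158 + 15 = 173)
C = 173
E(n) = -7093 + 173*n (E(n) = 173*(n - 41) = 173*(-41 + n) = -7093 + 173*n)
√(104785 + E(-159)) - 255*(-1238) = √(104785 + (-7093 + 173*(-159))) - 255*(-1238) = √(104785 + (-7093 - 27507)) - 1*(-315690) = √(104785 - 34600) + 315690 = √70185 + 315690 = 315690 + √70185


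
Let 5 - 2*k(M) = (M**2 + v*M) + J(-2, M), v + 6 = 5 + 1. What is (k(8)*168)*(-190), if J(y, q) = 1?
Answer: 957600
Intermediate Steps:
v = 0 (v = -6 + (5 + 1) = -6 + 6 = 0)
k(M) = 2 - M**2/2 (k(M) = 5/2 - ((M**2 + 0*M) + 1)/2 = 5/2 - ((M**2 + 0) + 1)/2 = 5/2 - (M**2 + 1)/2 = 5/2 - (1 + M**2)/2 = 5/2 + (-1/2 - M**2/2) = 2 - M**2/2)
(k(8)*168)*(-190) = ((2 - 1/2*8**2)*168)*(-190) = ((2 - 1/2*64)*168)*(-190) = ((2 - 32)*168)*(-190) = -30*168*(-190) = -5040*(-190) = 957600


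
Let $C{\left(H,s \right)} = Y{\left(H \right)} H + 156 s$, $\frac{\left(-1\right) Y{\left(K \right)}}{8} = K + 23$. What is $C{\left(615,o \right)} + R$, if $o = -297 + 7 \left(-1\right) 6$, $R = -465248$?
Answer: $-3657092$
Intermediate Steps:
$Y{\left(K \right)} = -184 - 8 K$ ($Y{\left(K \right)} = - 8 \left(K + 23\right) = - 8 \left(23 + K\right) = -184 - 8 K$)
$o = -339$ ($o = -297 - 42 = -339$)
$C{\left(H,s \right)} = 156 s + H \left(-184 - 8 H\right)$ ($C{\left(H,s \right)} = \left(-184 - 8 H\right) H + 156 s = H \left(-184 - 8 H\right) + 156 s = 156 s + H \left(-184 - 8 H\right)$)
$C{\left(615,o \right)} + R = \left(156 \left(-339\right) - 4920 \left(23 + 615\right)\right) - 465248 = \left(-52884 - 4920 \cdot 638\right) - 465248 = \left(-52884 - 3138960\right) - 465248 = -3191844 - 465248 = -3657092$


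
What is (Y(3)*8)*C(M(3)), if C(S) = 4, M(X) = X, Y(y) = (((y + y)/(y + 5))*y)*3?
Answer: 216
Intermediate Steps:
Y(y) = 6*y**2/(5 + y) (Y(y) = (((2*y)/(5 + y))*y)*3 = ((2*y/(5 + y))*y)*3 = (2*y**2/(5 + y))*3 = 6*y**2/(5 + y))
(Y(3)*8)*C(M(3)) = ((6*3**2/(5 + 3))*8)*4 = ((6*9/8)*8)*4 = ((6*9*(1/8))*8)*4 = ((27/4)*8)*4 = 54*4 = 216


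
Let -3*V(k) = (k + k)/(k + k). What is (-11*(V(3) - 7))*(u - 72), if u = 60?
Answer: -968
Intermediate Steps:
V(k) = -⅓ (V(k) = -(k + k)/(3*(k + k)) = -2*k/(3*(2*k)) = -2*k*1/(2*k)/3 = -⅓*1 = -⅓)
(-11*(V(3) - 7))*(u - 72) = (-11*(-⅓ - 7))*(60 - 72) = -11*(-22/3)*(-12) = (242/3)*(-12) = -968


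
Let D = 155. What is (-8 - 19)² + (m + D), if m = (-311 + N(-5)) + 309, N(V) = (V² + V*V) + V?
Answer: 927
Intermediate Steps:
N(V) = V + 2*V² (N(V) = (V² + V²) + V = 2*V² + V = V + 2*V²)
m = 43 (m = (-311 - 5*(1 + 2*(-5))) + 309 = (-311 - 5*(1 - 10)) + 309 = (-311 - 5*(-9)) + 309 = (-311 + 45) + 309 = -266 + 309 = 43)
(-8 - 19)² + (m + D) = (-8 - 19)² + (43 + 155) = (-27)² + 198 = 729 + 198 = 927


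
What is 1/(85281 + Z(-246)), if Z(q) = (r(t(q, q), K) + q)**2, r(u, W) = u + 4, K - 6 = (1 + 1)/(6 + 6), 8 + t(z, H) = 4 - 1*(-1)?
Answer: 1/145306 ≈ 6.8820e-6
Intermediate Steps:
t(z, H) = -3 (t(z, H) = -8 + (4 - 1*(-1)) = -8 + (4 + 1) = -8 + 5 = -3)
K = 37/6 (K = 6 + (1 + 1)/(6 + 6) = 6 + 2/12 = 6 + 2*(1/12) = 6 + 1/6 = 37/6 ≈ 6.1667)
r(u, W) = 4 + u
Z(q) = (1 + q)**2 (Z(q) = ((4 - 3) + q)**2 = (1 + q)**2)
1/(85281 + Z(-246)) = 1/(85281 + (1 - 246)**2) = 1/(85281 + (-245)**2) = 1/(85281 + 60025) = 1/145306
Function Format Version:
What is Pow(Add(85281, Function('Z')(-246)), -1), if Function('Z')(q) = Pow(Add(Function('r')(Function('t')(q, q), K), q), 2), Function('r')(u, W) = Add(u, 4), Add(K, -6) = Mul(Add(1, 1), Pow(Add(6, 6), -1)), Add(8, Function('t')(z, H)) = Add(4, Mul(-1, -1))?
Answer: Rational(1, 145306) ≈ 6.8820e-6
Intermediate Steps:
Function('t')(z, H) = -3 (Function('t')(z, H) = Add(-8, Add(4, Mul(-1, -1))) = Add(-8, Add(4, 1)) = Add(-8, 5) = -3)
K = Rational(37, 6) (K = Add(6, Mul(Add(1, 1), Pow(Add(6, 6), -1))) = Add(6, Mul(2, Pow(12, -1))) = Add(6, Mul(2, Rational(1, 12))) = Add(6, Rational(1, 6)) = Rational(37, 6) ≈ 6.1667)
Function('r')(u, W) = Add(4, u)
Function('Z')(q) = Pow(Add(1, q), 2) (Function('Z')(q) = Pow(Add(Add(4, -3), q), 2) = Pow(Add(1, q), 2))
Pow(Add(85281, Function('Z')(-246)), -1) = Pow(Add(85281, Pow(Add(1, -246), 2)), -1) = Pow(Add(85281, Pow(-245, 2)), -1) = Pow(Add(85281, 60025), -1) = Pow(145306, -1) = Rational(1, 145306)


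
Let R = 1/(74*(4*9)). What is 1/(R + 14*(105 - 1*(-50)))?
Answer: 2664/5780881 ≈ 0.00046083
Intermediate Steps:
R = 1/2664 (R = 1/(74*36) = 1/2664 ≈ 0.00037538)
1/(R + 14*(105 - 1*(-50))) = 1/(1/2664 + 14*(105 - 1*(-50))) = 1/(1/2664 + 14*(105 + 50)) = 1/(1/2664 + 14*155) = 1/(1/2664 + 2170) = 1/(5780881/2664) = 2664/5780881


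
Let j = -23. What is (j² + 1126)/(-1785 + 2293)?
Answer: 1655/508 ≈ 3.2579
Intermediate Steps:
(j² + 1126)/(-1785 + 2293) = ((-23)² + 1126)/(-1785 + 2293) = (529 + 1126)/508 = 1655*(1/508) = 1655/508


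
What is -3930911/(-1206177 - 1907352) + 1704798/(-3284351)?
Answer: 7602553461619/10225922084679 ≈ 0.74346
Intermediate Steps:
-3930911/(-1206177 - 1907352) + 1704798/(-3284351) = -3930911/(-3113529) + 1704798*(-1/3284351) = -3930911*(-1/3113529) - 1704798/3284351 = 3930911/3113529 - 1704798/3284351 = 7602553461619/10225922084679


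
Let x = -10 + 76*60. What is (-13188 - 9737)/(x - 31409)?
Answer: 3275/3837 ≈ 0.85353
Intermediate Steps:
x = 4550 (x = -10 + 4560 = 4550)
(-13188 - 9737)/(x - 31409) = (-13188 - 9737)/(4550 - 31409) = -22925/(-26859) = -22925*(-1/26859) = 3275/3837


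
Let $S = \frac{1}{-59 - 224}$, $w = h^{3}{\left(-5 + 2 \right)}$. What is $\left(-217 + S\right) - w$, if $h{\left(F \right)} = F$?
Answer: $- \frac{53771}{283} \approx -190.0$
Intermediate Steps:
$w = -27$ ($w = \left(-5 + 2\right)^{3} = \left(-3\right)^{3} = -27$)
$S = - \frac{1}{283}$ ($S = \frac{1}{-283} = - \frac{1}{283} \approx -0.0035336$)
$\left(-217 + S\right) - w = \left(-217 - \frac{1}{283}\right) - -27 = - \frac{61412}{283} + 27 = - \frac{53771}{283}$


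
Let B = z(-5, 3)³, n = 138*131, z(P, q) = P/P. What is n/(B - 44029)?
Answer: -3013/7338 ≈ -0.41060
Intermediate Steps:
z(P, q) = 1
n = 18078
B = 1 (B = 1³ = 1)
n/(B - 44029) = 18078/(1 - 44029) = 18078/(-44028) = 18078*(-1/44028) = -3013/7338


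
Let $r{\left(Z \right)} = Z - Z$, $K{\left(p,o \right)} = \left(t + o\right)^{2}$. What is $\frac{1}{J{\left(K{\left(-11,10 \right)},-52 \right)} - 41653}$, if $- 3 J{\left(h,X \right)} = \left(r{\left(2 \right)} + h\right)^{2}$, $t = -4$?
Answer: $- \frac{1}{42085} \approx -2.3761 \cdot 10^{-5}$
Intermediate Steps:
$K{\left(p,o \right)} = \left(-4 + o\right)^{2}$
$r{\left(Z \right)} = 0$
$J{\left(h,X \right)} = - \frac{h^{2}}{3}$ ($J{\left(h,X \right)} = - \frac{\left(0 + h\right)^{2}}{3} = - \frac{h^{2}}{3}$)
$\frac{1}{J{\left(K{\left(-11,10 \right)},-52 \right)} - 41653} = \frac{1}{- \frac{\left(\left(-4 + 10\right)^{2}\right)^{2}}{3} - 41653} = \frac{1}{- \frac{\left(6^{2}\right)^{2}}{3} - 41653} = \frac{1}{- \frac{36^{2}}{3} - 41653} = \frac{1}{\left(- \frac{1}{3}\right) 1296 - 41653} = \frac{1}{-432 - 41653} = \frac{1}{-42085} = - \frac{1}{42085}$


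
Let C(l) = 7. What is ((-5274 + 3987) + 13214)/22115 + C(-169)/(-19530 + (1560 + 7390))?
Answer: 25206571/46795340 ≈ 0.53866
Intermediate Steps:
((-5274 + 3987) + 13214)/22115 + C(-169)/(-19530 + (1560 + 7390)) = ((-5274 + 3987) + 13214)/22115 + 7/(-19530 + (1560 + 7390)) = (-1287 + 13214)*(1/22115) + 7/(-19530 + 8950) = 11927*(1/22115) + 7/(-10580) = 11927/22115 + 7*(-1/10580) = 11927/22115 - 7/10580 = 25206571/46795340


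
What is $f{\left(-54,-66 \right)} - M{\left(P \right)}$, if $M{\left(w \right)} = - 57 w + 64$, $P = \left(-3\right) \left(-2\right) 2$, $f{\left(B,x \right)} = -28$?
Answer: $592$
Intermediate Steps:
$P = 12$ ($P = 6 \cdot 2 = 12$)
$M{\left(w \right)} = 64 - 57 w$
$f{\left(-54,-66 \right)} - M{\left(P \right)} = -28 - \left(64 - 684\right) = -28 - -620 = -28 + 620 = 592$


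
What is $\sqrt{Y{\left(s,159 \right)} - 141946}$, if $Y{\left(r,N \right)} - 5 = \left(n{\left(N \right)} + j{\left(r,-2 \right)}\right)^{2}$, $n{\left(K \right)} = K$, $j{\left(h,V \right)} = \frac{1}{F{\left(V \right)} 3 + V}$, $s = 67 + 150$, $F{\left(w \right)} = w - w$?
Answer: $\frac{5 i \sqrt{18691}}{2} \approx 341.79 i$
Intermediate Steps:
$F{\left(w \right)} = 0$
$s = 217$
$j{\left(h,V \right)} = \frac{1}{V}$ ($j{\left(h,V \right)} = \frac{1}{0 \cdot 3 + V} = \frac{1}{0 + V} = \frac{1}{V}$)
$Y{\left(r,N \right)} = 5 + \left(- \frac{1}{2} + N\right)^{2}$ ($Y{\left(r,N \right)} = 5 + \left(N + \frac{1}{-2}\right)^{2} = 5 + \left(N - \frac{1}{2}\right)^{2} = 5 + \left(- \frac{1}{2} + N\right)^{2}$)
$\sqrt{Y{\left(s,159 \right)} - 141946} = \sqrt{\left(\frac{21}{4} + 159^{2} - 159\right) - 141946} = \sqrt{\left(\frac{21}{4} + 25281 - 159\right) - 141946} = \sqrt{\frac{100509}{4} - 141946} = \sqrt{- \frac{467275}{4}} = \frac{5 i \sqrt{18691}}{2}$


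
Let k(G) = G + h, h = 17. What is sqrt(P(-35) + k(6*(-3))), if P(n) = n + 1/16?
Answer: 5*I*sqrt(23)/4 ≈ 5.9948*I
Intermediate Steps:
P(n) = 1/16 + n (P(n) = n + 1/16 = 1/16 + n)
k(G) = 17 + G (k(G) = G + 17 = 17 + G)
sqrt(P(-35) + k(6*(-3))) = sqrt((1/16 - 35) + (17 + 6*(-3))) = sqrt(-559/16 + (17 - 18)) = sqrt(-559/16 - 1) = sqrt(-575/16) = 5*I*sqrt(23)/4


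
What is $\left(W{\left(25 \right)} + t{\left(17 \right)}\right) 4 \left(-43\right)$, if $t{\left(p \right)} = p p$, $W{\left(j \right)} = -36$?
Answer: $-43516$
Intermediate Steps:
$t{\left(p \right)} = p^{2}$
$\left(W{\left(25 \right)} + t{\left(17 \right)}\right) 4 \left(-43\right) = \left(-36 + 17^{2}\right) 4 \left(-43\right) = \left(-36 + 289\right) \left(-172\right) = 253 \left(-172\right) = -43516$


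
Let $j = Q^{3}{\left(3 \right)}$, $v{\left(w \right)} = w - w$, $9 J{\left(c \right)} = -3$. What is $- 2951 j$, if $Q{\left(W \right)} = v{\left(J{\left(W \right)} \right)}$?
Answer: $0$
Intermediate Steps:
$J{\left(c \right)} = - \frac{1}{3}$ ($J{\left(c \right)} = \frac{1}{9} \left(-3\right) = - \frac{1}{3}$)
$v{\left(w \right)} = 0$
$Q{\left(W \right)} = 0$
$j = 0$ ($j = 0^{3} = 0$)
$- 2951 j = \left(-2951\right) 0 = 0$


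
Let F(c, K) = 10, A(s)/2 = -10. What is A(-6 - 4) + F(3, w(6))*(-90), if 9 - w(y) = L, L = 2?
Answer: -920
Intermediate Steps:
w(y) = 7 (w(y) = 9 - 1*2 = 9 - 2 = 7)
A(s) = -20 (A(s) = 2*(-10) = -20)
A(-6 - 4) + F(3, w(6))*(-90) = -20 + 10*(-90) = -20 - 900 = -920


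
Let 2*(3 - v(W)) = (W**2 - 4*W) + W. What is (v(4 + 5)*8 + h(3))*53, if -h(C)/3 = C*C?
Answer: -11607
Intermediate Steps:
v(W) = 3 - W**2/2 + 3*W/2 (v(W) = 3 - ((W**2 - 4*W) + W)/2 = 3 - (W**2 - 3*W)/2 = 3 + (-W**2/2 + 3*W/2) = 3 - W**2/2 + 3*W/2)
h(C) = -3*C**2 (h(C) = -3*C*C = -3*C**2)
(v(4 + 5)*8 + h(3))*53 = ((3 - (4 + 5)**2/2 + 3*(4 + 5)/2)*8 - 3*3**2)*53 = ((3 - 1/2*9**2 + (3/2)*9)*8 - 3*9)*53 = ((3 - 1/2*81 + 27/2)*8 - 27)*53 = ((3 - 81/2 + 27/2)*8 - 27)*53 = (-24*8 - 27)*53 = (-192 - 27)*53 = -219*53 = -11607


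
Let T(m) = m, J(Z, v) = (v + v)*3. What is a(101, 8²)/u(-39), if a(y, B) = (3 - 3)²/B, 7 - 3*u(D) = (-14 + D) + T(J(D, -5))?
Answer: 0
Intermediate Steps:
J(Z, v) = 6*v (J(Z, v) = (2*v)*3 = 6*v)
u(D) = 17 - D/3 (u(D) = 7/3 - ((-14 + D) + 6*(-5))/3 = 7/3 - ((-14 + D) - 30)/3 = 7/3 - (-44 + D)/3 = 7/3 + (44/3 - D/3) = 17 - D/3)
a(y, B) = 0 (a(y, B) = 0²/B = 0/B = 0)
a(101, 8²)/u(-39) = 0/(17 - ⅓*(-39)) = 0/(17 + 13) = 0/30 = 0*(1/30) = 0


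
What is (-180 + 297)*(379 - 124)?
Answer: 29835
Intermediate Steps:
(-180 + 297)*(379 - 124) = 117*255 = 29835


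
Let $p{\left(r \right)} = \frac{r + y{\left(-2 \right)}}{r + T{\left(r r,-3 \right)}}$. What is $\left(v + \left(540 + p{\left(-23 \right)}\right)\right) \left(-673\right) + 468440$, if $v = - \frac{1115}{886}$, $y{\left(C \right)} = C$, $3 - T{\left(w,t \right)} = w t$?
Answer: $\frac{146996553155}{1388362} \approx 1.0588 \cdot 10^{5}$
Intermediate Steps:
$T{\left(w,t \right)} = 3 - t w$ ($T{\left(w,t \right)} = 3 - w t = 3 - t w$)
$p{\left(r \right)} = \frac{-2 + r}{3 + r + 3 r^{2}}$ ($p{\left(r \right)} = \frac{r - 2}{r + \left(3 - - 3 r r\right)} = \frac{-2 + r}{r + \left(3 - - 3 r^{2}\right)} = \frac{-2 + r}{r + \left(3 + 3 r^{2}\right)} = \frac{-2 + r}{3 + r + 3 r^{2}}$)
$v = - \frac{1115}{886}$ ($v = \left(-1115\right) \frac{1}{886} = - \frac{1115}{886} \approx -1.2585$)
$\left(v + \left(540 + p{\left(-23 \right)}\right)\right) \left(-673\right) + 468440 = \left(- \frac{1115}{886} + \left(540 + \frac{-2 - 23}{3 - 23 + 3 \left(-23\right)^{2}}\right)\right) \left(-673\right) + 468440 = \left(- \frac{1115}{886} + \left(540 + \frac{1}{3 - 23 + 3 \cdot 529} \left(-25\right)\right)\right) \left(-673\right) + 468440 = \left(- \frac{1115}{886} + \left(540 + \frac{1}{3 - 23 + 1587} \left(-25\right)\right)\right) \left(-673\right) + 468440 = \left(- \frac{1115}{886} + \left(540 + \frac{1}{1567} \left(-25\right)\right)\right) \left(-673\right) + 468440 = \left(- \frac{1115}{886} + \left(540 - \frac{25}{1567}\right)\right) \left(-673\right) + 468440 = \left(- \frac{1115}{886} + \frac{846155}{1567}\right) \left(-673\right) + 468440 = \frac{747946125}{1388362} \left(-673\right) + 468440 = - \frac{503367742125}{1388362} + 468440 = \frac{146996553155}{1388362}$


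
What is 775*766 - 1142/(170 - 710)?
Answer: 160286071/270 ≈ 5.9365e+5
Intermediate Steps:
775*766 - 1142/(170 - 710) = 593650 - 1142/(-540) = 593650 - 1142*(-1/540) = 593650 + 571/270 = 160286071/270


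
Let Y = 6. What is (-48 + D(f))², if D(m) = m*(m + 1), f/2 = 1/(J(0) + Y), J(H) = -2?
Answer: 35721/16 ≈ 2232.6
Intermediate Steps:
f = ½ (f = 2/(-2 + 6) = 2/4 = 2*(¼) = ½ ≈ 0.50000)
D(m) = m*(1 + m)
(-48 + D(f))² = (-48 + (1 + ½)/2)² = (-48 + (½)*(3/2))² = (-48 + ¾)² = (-189/4)² = 35721/16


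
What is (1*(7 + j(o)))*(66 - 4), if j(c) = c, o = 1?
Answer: 496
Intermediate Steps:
(1*(7 + j(o)))*(66 - 4) = (1*(7 + 1))*(66 - 4) = (1*8)*62 = 8*62 = 496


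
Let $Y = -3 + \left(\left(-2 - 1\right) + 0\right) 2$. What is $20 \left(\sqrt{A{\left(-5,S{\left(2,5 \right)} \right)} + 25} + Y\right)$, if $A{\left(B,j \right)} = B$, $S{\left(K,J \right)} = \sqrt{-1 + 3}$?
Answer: $-180 + 40 \sqrt{5} \approx -90.557$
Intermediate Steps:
$S{\left(K,J \right)} = \sqrt{2}$
$Y = -9$ ($Y = -3 + \left(-3 + 0\right) 2 = -3 - 6 = -9$)
$20 \left(\sqrt{A{\left(-5,S{\left(2,5 \right)} \right)} + 25} + Y\right) = 20 \left(\sqrt{-5 + 25} - 9\right) = 20 \left(\sqrt{20} - 9\right) = 20 \left(2 \sqrt{5} - 9\right) = 20 \left(-9 + 2 \sqrt{5}\right) = -180 + 40 \sqrt{5}$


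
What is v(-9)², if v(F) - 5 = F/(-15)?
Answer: 784/25 ≈ 31.360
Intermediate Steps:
v(F) = 5 - F/15 (v(F) = 5 + F/(-15) = 5 + F*(-1/15) = 5 - F/15)
v(-9)² = (5 - 1/15*(-9))² = (5 + ⅗)² = (28/5)² = 784/25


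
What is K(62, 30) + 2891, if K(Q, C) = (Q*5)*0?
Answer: 2891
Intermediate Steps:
K(Q, C) = 0 (K(Q, C) = (5*Q)*0 = 0)
K(62, 30) + 2891 = 0 + 2891 = 2891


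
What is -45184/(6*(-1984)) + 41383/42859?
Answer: 18977846/3985887 ≈ 4.7613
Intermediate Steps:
-45184/(6*(-1984)) + 41383/42859 = -45184/(-11904) + 41383*(1/42859) = -45184*(-1/11904) + 41383/42859 = 353/93 + 41383/42859 = 18977846/3985887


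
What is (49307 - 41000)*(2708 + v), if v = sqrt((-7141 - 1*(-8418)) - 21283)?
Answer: 22495356 + 8307*I*sqrt(20006) ≈ 2.2495e+7 + 1.175e+6*I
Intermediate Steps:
v = I*sqrt(20006) (v = sqrt((-7141 + 8418) - 21283) = sqrt(1277 - 21283) = sqrt(-20006) = I*sqrt(20006) ≈ 141.44*I)
(49307 - 41000)*(2708 + v) = (49307 - 41000)*(2708 + I*sqrt(20006)) = 8307*(2708 + I*sqrt(20006)) = 22495356 + 8307*I*sqrt(20006)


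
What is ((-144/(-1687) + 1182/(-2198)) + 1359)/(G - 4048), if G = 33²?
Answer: -359823558/783717781 ≈ -0.45912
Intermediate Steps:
G = 1089
((-144/(-1687) + 1182/(-2198)) + 1359)/(G - 4048) = ((-144/(-1687) + 1182/(-2198)) + 1359)/(1089 - 4048) = ((-144*(-1/1687) + 1182*(-1/2198)) + 1359)/(-2959) = ((144/1687 - 591/1099) + 1359)*(-1/2959) = (-119823/264859 + 1359)*(-1/2959) = (359823558/264859)*(-1/2959) = -359823558/783717781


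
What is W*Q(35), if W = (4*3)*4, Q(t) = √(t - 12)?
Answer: 48*√23 ≈ 230.20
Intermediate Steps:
Q(t) = √(-12 + t)
W = 48 (W = 12*4 = 48)
W*Q(35) = 48*√(-12 + 35) = 48*√23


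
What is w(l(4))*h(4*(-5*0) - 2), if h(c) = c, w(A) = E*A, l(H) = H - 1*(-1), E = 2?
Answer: -20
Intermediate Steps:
l(H) = 1 + H (l(H) = H + 1 = 1 + H)
w(A) = 2*A
w(l(4))*h(4*(-5*0) - 2) = (2*(1 + 4))*(4*(-5*0) - 2) = (2*5)*(4*0 - 2) = 10*(0 - 2) = 10*(-2) = -20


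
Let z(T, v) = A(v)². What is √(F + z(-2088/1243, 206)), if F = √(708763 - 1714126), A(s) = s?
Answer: √(42436 + 3*I*√111707) ≈ 206.01 + 2.434*I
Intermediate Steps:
F = 3*I*√111707 (F = √(-1005363) = 3*I*√111707 ≈ 1002.7*I)
z(T, v) = v²
√(F + z(-2088/1243, 206)) = √(3*I*√111707 + 206²) = √(3*I*√111707 + 42436) = √(42436 + 3*I*√111707)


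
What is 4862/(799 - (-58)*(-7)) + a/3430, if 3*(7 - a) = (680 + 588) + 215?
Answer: 2747523/224665 ≈ 12.229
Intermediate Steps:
a = -1462/3 (a = 7 - ((680 + 588) + 215)/3 = 7 - (1268 + 215)/3 = 7 - 1/3*1483 = 7 - 1483/3 = -1462/3 ≈ -487.33)
4862/(799 - (-58)*(-7)) + a/3430 = 4862/(799 - (-58)*(-7)) - 1462/3/3430 = 4862/(799 - 1*406) - 1462/3*1/3430 = 4862/(799 - 406) - 731/5145 = 4862/393 - 731/5145 = 2747523/224665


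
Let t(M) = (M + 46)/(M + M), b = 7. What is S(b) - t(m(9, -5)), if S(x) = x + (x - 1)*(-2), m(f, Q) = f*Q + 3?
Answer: -104/21 ≈ -4.9524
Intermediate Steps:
m(f, Q) = 3 + Q*f (m(f, Q) = Q*f + 3 = 3 + Q*f)
S(x) = 2 - x (S(x) = x + (-1 + x)*(-2) = x + (2 - 2*x) = 2 - x)
t(M) = (46 + M)/(2*M) (t(M) = (46 + M)/((2*M)) = (46 + M)*(1/(2*M)) = (46 + M)/(2*M))
S(b) - t(m(9, -5)) = (2 - 1*7) - (46 + (3 - 5*9))/(2*(3 - 5*9)) = (2 - 7) - (46 + (3 - 45))/(2*(3 - 45)) = -5 - (46 - 42)/(2*(-42)) = -5 - (-1)*4/(2*42) = -5 - 1*(-1/21) = -5 + 1/21 = -104/21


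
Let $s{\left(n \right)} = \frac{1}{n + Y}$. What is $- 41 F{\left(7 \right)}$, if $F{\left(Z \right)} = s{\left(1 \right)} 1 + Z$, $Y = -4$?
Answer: $- \frac{820}{3} \approx -273.33$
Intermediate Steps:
$s{\left(n \right)} = \frac{1}{-4 + n}$ ($s{\left(n \right)} = \frac{1}{n - 4} = \frac{1}{-4 + n}$)
$F{\left(Z \right)} = - \frac{1}{3} + Z$ ($F{\left(Z \right)} = \frac{1}{-4 + 1} \cdot 1 + Z = \frac{1}{-3} \cdot 1 + Z = \left(- \frac{1}{3}\right) 1 + Z = - \frac{1}{3} + Z$)
$- 41 F{\left(7 \right)} = - 41 \left(- \frac{1}{3} + 7\right) = \left(-41\right) \frac{20}{3} = - \frac{820}{3}$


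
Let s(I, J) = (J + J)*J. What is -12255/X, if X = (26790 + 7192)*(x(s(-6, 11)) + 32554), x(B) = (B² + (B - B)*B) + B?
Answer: -2451/620919104 ≈ -3.9474e-6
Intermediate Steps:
s(I, J) = 2*J² (s(I, J) = (2*J)*J = 2*J²)
x(B) = B + B² (x(B) = (B² + 0*B) + B = (B² + 0) + B = B² + B = B + B²)
X = 3104595520 (X = (26790 + 7192)*((2*11²)*(1 + 2*11²) + 32554) = 33982*((2*121)*(1 + 2*121) + 32554) = 33982*(242*(1 + 242) + 32554) = 33982*(242*243 + 32554) = 33982*(58806 + 32554) = 33982*91360 = 3104595520)
-12255/X = -12255/3104595520 = -12255*1/3104595520 = -2451/620919104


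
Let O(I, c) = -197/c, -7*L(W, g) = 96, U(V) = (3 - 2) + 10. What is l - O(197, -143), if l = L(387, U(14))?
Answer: -15107/1001 ≈ -15.092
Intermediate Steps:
U(V) = 11 (U(V) = 1 + 10 = 11)
L(W, g) = -96/7 (L(W, g) = -1/7*96 = -96/7)
l = -96/7 ≈ -13.714
l - O(197, -143) = -96/7 - (-197)/(-143) = -96/7 - (-197)*(-1)/143 = -96/7 - 1*197/143 = -96/7 - 197/143 = -15107/1001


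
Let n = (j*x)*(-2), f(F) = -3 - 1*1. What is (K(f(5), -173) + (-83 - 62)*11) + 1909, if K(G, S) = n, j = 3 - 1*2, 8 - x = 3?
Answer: 304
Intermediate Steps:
x = 5 (x = 8 - 1*3 = 8 - 3 = 5)
f(F) = -4 (f(F) = -3 - 1 = -4)
j = 1 (j = 3 - 2 = 1)
n = -10 (n = (1*5)*(-2) = 5*(-2) = -10)
K(G, S) = -10
(K(f(5), -173) + (-83 - 62)*11) + 1909 = (-10 + (-83 - 62)*11) + 1909 = (-10 - 145*11) + 1909 = (-10 - 1595) + 1909 = -1605 + 1909 = 304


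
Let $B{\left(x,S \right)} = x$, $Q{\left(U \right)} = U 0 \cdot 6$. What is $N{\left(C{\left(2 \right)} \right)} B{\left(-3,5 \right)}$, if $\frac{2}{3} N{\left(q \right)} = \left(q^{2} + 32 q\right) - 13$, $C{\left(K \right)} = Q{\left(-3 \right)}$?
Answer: $\frac{117}{2} \approx 58.5$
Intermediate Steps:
$Q{\left(U \right)} = 0$ ($Q{\left(U \right)} = 0 \cdot 6 = 0$)
$C{\left(K \right)} = 0$
$N{\left(q \right)} = - \frac{39}{2} + 48 q + \frac{3 q^{2}}{2}$ ($N{\left(q \right)} = \frac{3 \left(\left(q^{2} + 32 q\right) - 13\right)}{2} = \frac{3 \left(-13 + q^{2} + 32 q\right)}{2} = - \frac{39}{2} + 48 q + \frac{3 q^{2}}{2}$)
$N{\left(C{\left(2 \right)} \right)} B{\left(-3,5 \right)} = \left(- \frac{39}{2} + 48 \cdot 0 + \frac{3 \cdot 0^{2}}{2}\right) \left(-3\right) = \left(- \frac{39}{2} + 0 + \frac{3}{2} \cdot 0\right) \left(-3\right) = \left(- \frac{39}{2} + 0 + 0\right) \left(-3\right) = \left(- \frac{39}{2}\right) \left(-3\right) = \frac{117}{2}$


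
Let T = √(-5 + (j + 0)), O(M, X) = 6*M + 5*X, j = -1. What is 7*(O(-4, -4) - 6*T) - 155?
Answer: -463 - 42*I*√6 ≈ -463.0 - 102.88*I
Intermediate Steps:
O(M, X) = 5*X + 6*M
T = I*√6 (T = √(-5 + (-1 + 0)) = √(-5 - 1) = √(-6) = I*√6 ≈ 2.4495*I)
7*(O(-4, -4) - 6*T) - 155 = 7*((5*(-4) + 6*(-4)) - 6*I*√6) - 155 = 7*((-20 - 24) - 6*I*√6) - 155 = 7*(-44 - 6*I*√6) - 155 = (-308 - 42*I*√6) - 155 = -463 - 42*I*√6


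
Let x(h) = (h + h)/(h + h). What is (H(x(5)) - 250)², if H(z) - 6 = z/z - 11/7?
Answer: 2930944/49 ≈ 59815.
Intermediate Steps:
x(h) = 1 (x(h) = (2*h)/((2*h)) = (2*h)*(1/(2*h)) = 1)
H(z) = 38/7 (H(z) = 6 + (z/z - 11/7) = 6 + (1 - 11*⅐) = 6 + (1 - 11/7) = 6 - 4/7 = 38/7)
(H(x(5)) - 250)² = (38/7 - 250)² = (-1712/7)² = 2930944/49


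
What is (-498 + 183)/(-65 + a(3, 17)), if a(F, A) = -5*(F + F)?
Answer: 63/19 ≈ 3.3158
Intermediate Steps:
a(F, A) = -10*F
(-498 + 183)/(-65 + a(3, 17)) = (-498 + 183)/(-65 - 10*3) = -315/(-65 - 30) = -315/(-95) = -315*(-1/95) = 63/19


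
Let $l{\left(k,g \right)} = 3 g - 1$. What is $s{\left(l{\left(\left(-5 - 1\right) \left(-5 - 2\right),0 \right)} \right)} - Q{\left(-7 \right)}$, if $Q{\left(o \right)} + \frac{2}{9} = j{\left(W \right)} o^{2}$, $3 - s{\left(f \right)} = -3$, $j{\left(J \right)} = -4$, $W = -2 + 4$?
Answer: $\frac{1820}{9} \approx 202.22$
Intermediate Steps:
$W = 2$
$l{\left(k,g \right)} = -1 + 3 g$
$s{\left(f \right)} = 6$ ($s{\left(f \right)} = 3 - -3 = 3 + 3 = 6$)
$Q{\left(o \right)} = - \frac{2}{9} - 4 o^{2}$
$s{\left(l{\left(\left(-5 - 1\right) \left(-5 - 2\right),0 \right)} \right)} - Q{\left(-7 \right)} = 6 - \left(- \frac{2}{9} - 4 \left(-7\right)^{2}\right) = 6 - \left(- \frac{2}{9} - 196\right) = 6 - - \frac{1766}{9} = 6 + \frac{1766}{9} = \frac{1820}{9}$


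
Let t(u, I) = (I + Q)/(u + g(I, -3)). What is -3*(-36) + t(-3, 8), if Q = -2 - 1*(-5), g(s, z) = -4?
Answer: 745/7 ≈ 106.43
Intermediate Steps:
Q = 3 (Q = -2 + 5 = 3)
t(u, I) = (3 + I)/(-4 + u) (t(u, I) = (I + 3)/(u - 4) = (3 + I)/(-4 + u))
-3*(-36) + t(-3, 8) = -3*(-36) + (3 + 8)/(-4 - 3) = 108 + 11/(-7) = 108 - ⅐*11 = 108 - 11/7 = 745/7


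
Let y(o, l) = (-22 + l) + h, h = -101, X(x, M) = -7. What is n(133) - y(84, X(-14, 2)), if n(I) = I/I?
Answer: 131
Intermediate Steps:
n(I) = 1
y(o, l) = -123 + l (y(o, l) = (-22 + l) - 101 = -123 + l)
n(133) - y(84, X(-14, 2)) = 1 - (-123 - 7) = 1 - 1*(-130) = 1 + 130 = 131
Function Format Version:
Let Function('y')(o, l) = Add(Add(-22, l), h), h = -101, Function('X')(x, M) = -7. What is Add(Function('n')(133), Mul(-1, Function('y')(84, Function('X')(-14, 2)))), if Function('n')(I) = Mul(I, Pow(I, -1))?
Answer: 131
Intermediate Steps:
Function('n')(I) = 1
Function('y')(o, l) = Add(-123, l) (Function('y')(o, l) = Add(Add(-22, l), -101) = Add(-123, l))
Add(Function('n')(133), Mul(-1, Function('y')(84, Function('X')(-14, 2)))) = Add(1, Mul(-1, Add(-123, -7))) = Add(1, Mul(-1, -130)) = Add(1, 130) = 131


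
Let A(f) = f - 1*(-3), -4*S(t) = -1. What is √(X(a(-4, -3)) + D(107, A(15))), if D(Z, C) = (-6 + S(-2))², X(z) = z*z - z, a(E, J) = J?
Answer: √721/4 ≈ 6.7129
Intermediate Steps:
S(t) = ¼ (S(t) = -¼*(-1) = ¼)
X(z) = z² - z
A(f) = 3 + f (A(f) = f + 3 = 3 + f)
D(Z, C) = 529/16 (D(Z, C) = (-6 + ¼)² = (-23/4)² = 529/16)
√(X(a(-4, -3)) + D(107, A(15))) = √(-3*(-1 - 3) + 529/16) = √(-3*(-4) + 529/16) = √(12 + 529/16) = √(721/16) = √721/4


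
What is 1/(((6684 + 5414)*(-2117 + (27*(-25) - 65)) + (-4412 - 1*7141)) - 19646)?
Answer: -1/34595185 ≈ -2.8906e-8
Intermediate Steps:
1/(((6684 + 5414)*(-2117 + (27*(-25) - 65)) + (-4412 - 1*7141)) - 19646) = 1/((12098*(-2117 + (-675 - 65)) + (-4412 - 7141)) - 19646) = 1/((12098*(-2117 - 740) - 11553) - 19646) = 1/((12098*(-2857) - 11553) - 19646) = 1/((-34563986 - 11553) - 19646) = 1/(-34575539 - 19646) = 1/(-34595185) = -1/34595185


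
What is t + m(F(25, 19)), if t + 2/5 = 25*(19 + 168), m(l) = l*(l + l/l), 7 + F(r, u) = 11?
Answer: 23473/5 ≈ 4694.6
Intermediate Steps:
F(r, u) = 4 (F(r, u) = -7 + 11 = 4)
m(l) = l*(1 + l) (m(l) = l*(l + 1) = l*(1 + l))
t = 23373/5 (t = -⅖ + 25*(19 + 168) = -⅖ + 25*187 = -⅖ + 4675 = 23373/5 ≈ 4674.6)
t + m(F(25, 19)) = 23373/5 + 4*(1 + 4) = 23373/5 + 4*5 = 23373/5 + 20 = 23473/5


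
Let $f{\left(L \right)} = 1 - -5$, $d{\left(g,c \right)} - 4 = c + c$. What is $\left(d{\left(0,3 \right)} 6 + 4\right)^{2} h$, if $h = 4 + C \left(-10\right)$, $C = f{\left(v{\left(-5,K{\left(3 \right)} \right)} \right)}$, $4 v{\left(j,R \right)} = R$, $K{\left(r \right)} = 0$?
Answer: $-229376$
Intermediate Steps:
$v{\left(j,R \right)} = \frac{R}{4}$
$d{\left(g,c \right)} = 4 + 2 c$ ($d{\left(g,c \right)} = 4 + \left(c + c\right) = 4 + 2 c$)
$f{\left(L \right)} = 6$ ($f{\left(L \right)} = 1 + 5 = 6$)
$C = 6$
$h = -56$ ($h = 4 + 6 \left(-10\right) = 4 - 60 = -56$)
$\left(d{\left(0,3 \right)} 6 + 4\right)^{2} h = \left(\left(4 + 2 \cdot 3\right) 6 + 4\right)^{2} \left(-56\right) = \left(\left(4 + 6\right) 6 + 4\right)^{2} \left(-56\right) = \left(10 \cdot 6 + 4\right)^{2} \left(-56\right) = \left(60 + 4\right)^{2} \left(-56\right) = 64^{2} \left(-56\right) = 4096 \left(-56\right) = -229376$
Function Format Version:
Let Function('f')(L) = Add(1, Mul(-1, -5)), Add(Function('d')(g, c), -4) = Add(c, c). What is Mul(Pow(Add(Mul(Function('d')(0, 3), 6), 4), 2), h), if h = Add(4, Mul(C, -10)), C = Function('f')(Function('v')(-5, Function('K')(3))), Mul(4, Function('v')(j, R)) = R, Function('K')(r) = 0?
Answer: -229376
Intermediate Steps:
Function('v')(j, R) = Mul(Rational(1, 4), R)
Function('d')(g, c) = Add(4, Mul(2, c)) (Function('d')(g, c) = Add(4, Add(c, c)) = Add(4, Mul(2, c)))
Function('f')(L) = 6 (Function('f')(L) = Add(1, 5) = 6)
C = 6
h = -56 (h = Add(4, Mul(6, -10)) = Add(4, -60) = -56)
Mul(Pow(Add(Mul(Function('d')(0, 3), 6), 4), 2), h) = Mul(Pow(Add(Mul(Add(4, Mul(2, 3)), 6), 4), 2), -56) = Mul(Pow(Add(Mul(Add(4, 6), 6), 4), 2), -56) = Mul(Pow(Add(Mul(10, 6), 4), 2), -56) = Mul(Pow(Add(60, 4), 2), -56) = Mul(Pow(64, 2), -56) = Mul(4096, -56) = -229376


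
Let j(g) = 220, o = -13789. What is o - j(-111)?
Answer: -14009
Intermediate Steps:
o - j(-111) = -13789 - 1*220 = -13789 - 220 = -14009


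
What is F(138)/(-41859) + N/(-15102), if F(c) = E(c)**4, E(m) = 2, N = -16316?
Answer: 37929434/35119701 ≈ 1.0800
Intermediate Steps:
F(c) = 16 (F(c) = 2**4 = 16)
F(138)/(-41859) + N/(-15102) = 16/(-41859) - 16316/(-15102) = 16*(-1/41859) - 16316*(-1/15102) = -16/41859 + 8158/7551 = 37929434/35119701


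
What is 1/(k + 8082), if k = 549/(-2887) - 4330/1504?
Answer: 2171024/17539552765 ≈ 0.00012378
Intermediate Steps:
k = -6663203/2171024 (k = 549*(-1/2887) - 4330*1/1504 = -549/2887 - 2165/752 = -6663203/2171024 ≈ -3.0692)
1/(k + 8082) = 1/(-6663203/2171024 + 8082) = 1/(17539552765/2171024) = 2171024/17539552765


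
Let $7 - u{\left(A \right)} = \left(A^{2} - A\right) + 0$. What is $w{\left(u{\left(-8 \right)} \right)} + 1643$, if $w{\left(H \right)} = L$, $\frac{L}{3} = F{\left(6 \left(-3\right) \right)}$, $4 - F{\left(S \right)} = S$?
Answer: $1709$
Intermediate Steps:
$u{\left(A \right)} = 7 + A - A^{2}$ ($u{\left(A \right)} = 7 - \left(\left(A^{2} - A\right) + 0\right) = 7 - \left(A^{2} - A\right) = 7 + A - A^{2}$)
$F{\left(S \right)} = 4 - S$
$L = 66$ ($L = 3 \left(4 - 6 \left(-3\right)\right) = 3 \left(4 - -18\right) = 3 \left(4 + 18\right) = 3 \cdot 22 = 66$)
$w{\left(H \right)} = 66$
$w{\left(u{\left(-8 \right)} \right)} + 1643 = 66 + 1643 = 1709$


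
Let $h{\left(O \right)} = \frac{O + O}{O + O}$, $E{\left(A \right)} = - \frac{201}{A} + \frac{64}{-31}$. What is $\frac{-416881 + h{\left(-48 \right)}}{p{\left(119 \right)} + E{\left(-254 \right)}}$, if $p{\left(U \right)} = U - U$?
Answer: $\frac{656502624}{2005} \approx 3.2743 \cdot 10^{5}$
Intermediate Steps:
$E{\left(A \right)} = - \frac{64}{31} - \frac{201}{A}$ ($E{\left(A \right)} = - \frac{201}{A} + 64 \left(- \frac{1}{31}\right) = - \frac{201}{A} - \frac{64}{31} = - \frac{64}{31} - \frac{201}{A}$)
$h{\left(O \right)} = 1$ ($h{\left(O \right)} = \frac{2 O}{2 O} = 2 O \frac{1}{2 O} = 1$)
$p{\left(U \right)} = 0$
$\frac{-416881 + h{\left(-48 \right)}}{p{\left(119 \right)} + E{\left(-254 \right)}} = \frac{-416881 + 1}{0 - \left(\frac{64}{31} + \frac{201}{-254}\right)} = - \frac{416880}{0 - \frac{10025}{7874}} = - \frac{416880}{- \frac{10025}{7874}} = \left(-416880\right) \left(- \frac{7874}{10025}\right) = \frac{656502624}{2005}$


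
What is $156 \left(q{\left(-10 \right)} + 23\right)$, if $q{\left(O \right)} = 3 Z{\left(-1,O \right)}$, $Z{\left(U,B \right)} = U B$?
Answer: $8268$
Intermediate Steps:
$Z{\left(U,B \right)} = B U$
$q{\left(O \right)} = - 3 O$ ($q{\left(O \right)} = 3 O \left(-1\right) = 3 \left(- O\right) = - 3 O$)
$156 \left(q{\left(-10 \right)} + 23\right) = 156 \left(\left(-3\right) \left(-10\right) + 23\right) = 156 \left(30 + 23\right) = 156 \cdot 53 = 8268$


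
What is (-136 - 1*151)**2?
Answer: 82369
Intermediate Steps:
(-136 - 1*151)**2 = (-136 - 151)**2 = (-287)**2 = 82369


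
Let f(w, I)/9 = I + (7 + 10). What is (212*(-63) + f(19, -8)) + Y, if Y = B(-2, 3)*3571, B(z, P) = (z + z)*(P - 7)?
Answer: 43861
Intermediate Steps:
B(z, P) = 2*z*(-7 + P) (B(z, P) = (2*z)*(-7 + P) = 2*z*(-7 + P))
Y = 57136 (Y = (2*(-2)*(-7 + 3))*3571 = (2*(-2)*(-4))*3571 = 16*3571 = 57136)
f(w, I) = 153 + 9*I (f(w, I) = 9*(I + (7 + 10)) = 9*(I + 17) = 9*(17 + I) = 153 + 9*I)
(212*(-63) + f(19, -8)) + Y = (212*(-63) + (153 + 9*(-8))) + 57136 = (-13356 + (153 - 72)) + 57136 = (-13356 + 81) + 57136 = -13275 + 57136 = 43861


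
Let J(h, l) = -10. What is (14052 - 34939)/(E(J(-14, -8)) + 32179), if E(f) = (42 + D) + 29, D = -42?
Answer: -20887/32208 ≈ -0.64850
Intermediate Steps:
E(f) = 29 (E(f) = (42 - 42) + 29 = 0 + 29 = 29)
(14052 - 34939)/(E(J(-14, -8)) + 32179) = (14052 - 34939)/(29 + 32179) = -20887/32208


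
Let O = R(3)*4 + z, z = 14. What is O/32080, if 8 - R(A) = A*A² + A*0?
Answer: -31/16040 ≈ -0.0019327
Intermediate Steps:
R(A) = 8 - A³ (R(A) = 8 - (A*A² + A*0) = 8 - (A³ + 0) = 8 - A³)
O = -62 (O = (8 - 1*3³)*4 + 14 = (8 - 1*27)*4 + 14 = (8 - 27)*4 + 14 = -19*4 + 14 = -76 + 14 = -62)
O/32080 = -62/32080 = -62*1/32080 = -31/16040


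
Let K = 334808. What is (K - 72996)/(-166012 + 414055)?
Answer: 261812/248043 ≈ 1.0555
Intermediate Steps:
(K - 72996)/(-166012 + 414055) = (334808 - 72996)/(-166012 + 414055) = 261812/248043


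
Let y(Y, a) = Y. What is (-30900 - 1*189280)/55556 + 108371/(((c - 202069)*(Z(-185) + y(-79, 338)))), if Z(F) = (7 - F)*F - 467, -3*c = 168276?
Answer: -512513386823351/129318182120514 ≈ -3.9632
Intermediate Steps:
c = -56092 (c = -⅓*168276 = -56092)
Z(F) = -467 + F*(7 - F) (Z(F) = F*(7 - F) - 467 = -467 + F*(7 - F))
(-30900 - 1*189280)/55556 + 108371/(((c - 202069)*(Z(-185) + y(-79, 338)))) = (-30900 - 1*189280)/55556 + 108371/(((-56092 - 202069)*((-467 - 1*(-185)² + 7*(-185)) - 79))) = (-30900 - 189280)*(1/55556) + 108371/((-258161*((-467 - 1*34225 - 1295) - 79))) = -220180*1/55556 + 108371/((-258161*((-467 - 34225 - 1295) - 79))) = -55045/13889 + 108371/((-258161*(-35987 - 79))) = -55045/13889 + 108371/((-258161*(-36066))) = -55045/13889 + 108371/9310834626 = -512513386823351/129318182120514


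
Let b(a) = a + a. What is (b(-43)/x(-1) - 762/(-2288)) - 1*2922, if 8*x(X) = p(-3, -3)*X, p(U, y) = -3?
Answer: -10814233/3432 ≈ -3151.0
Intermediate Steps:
b(a) = 2*a
x(X) = -3*X/8 (x(X) = (-3*X)/8 = -3*X/8)
(b(-43)/x(-1) - 762/(-2288)) - 1*2922 = ((2*(-43))/((-3/8*(-1))) - 762/(-2288)) - 1*2922 = (-86/3/8 - 762*(-1/2288)) - 2922 = (-86*8/3 + 381/1144) - 2922 = (-688/3 + 381/1144) - 2922 = -785929/3432 - 2922 = -10814233/3432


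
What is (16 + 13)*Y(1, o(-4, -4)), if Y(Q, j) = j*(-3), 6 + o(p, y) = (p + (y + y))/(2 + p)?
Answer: 0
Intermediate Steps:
o(p, y) = -6 + (p + 2*y)/(2 + p) (o(p, y) = -6 + (p + (y + y))/(2 + p) = -6 + (p + 2*y)/(2 + p))
Y(Q, j) = -3*j
(16 + 13)*Y(1, o(-4, -4)) = (16 + 13)*(-3*(-12 - 5*(-4) + 2*(-4))/(2 - 4)) = 29*(-3*(-12 + 20 - 8)/(-2)) = 29*(-(-3)*0/2) = 29*(-3*0) = 29*0 = 0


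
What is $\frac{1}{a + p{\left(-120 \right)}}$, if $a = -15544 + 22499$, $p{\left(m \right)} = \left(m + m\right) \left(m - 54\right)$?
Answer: $\frac{1}{48715} \approx 2.0528 \cdot 10^{-5}$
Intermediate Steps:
$p{\left(m \right)} = 2 m \left(-54 + m\right)$
$a = 6955$
$\frac{1}{a + p{\left(-120 \right)}} = \frac{1}{6955 + 2 \left(-120\right) \left(-54 - 120\right)} = \frac{1}{6955 + 2 \left(-120\right) \left(-174\right)} = \frac{1}{6955 + 41760} = \frac{1}{48715}$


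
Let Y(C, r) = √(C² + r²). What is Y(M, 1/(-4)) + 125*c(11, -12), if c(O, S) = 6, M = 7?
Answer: 750 + √785/4 ≈ 757.00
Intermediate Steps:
Y(M, 1/(-4)) + 125*c(11, -12) = √(7² + (1/(-4))²) + 125*6 = √(49 + (-¼)²) + 750 = √(49 + 1/16) + 750 = √(785/16) + 750 = √785/4 + 750 = 750 + √785/4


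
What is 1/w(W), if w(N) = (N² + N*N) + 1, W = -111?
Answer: 1/24643 ≈ 4.0579e-5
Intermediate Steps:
w(N) = 1 + 2*N² (w(N) = (N² + N²) + 1 = 2*N² + 1 = 1 + 2*N²)
1/w(W) = 1/(1 + 2*(-111)²) = 1/(1 + 2*12321) = 1/(1 + 24642) = 1/24643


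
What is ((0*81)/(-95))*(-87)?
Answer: 0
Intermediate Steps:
((0*81)/(-95))*(-87) = (0*(-1/95))*(-87) = 0*(-87) = 0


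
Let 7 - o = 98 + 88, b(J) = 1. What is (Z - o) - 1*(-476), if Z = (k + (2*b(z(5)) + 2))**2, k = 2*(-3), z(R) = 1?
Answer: 659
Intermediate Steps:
k = -6
o = -179 (o = 7 - (98 + 88) = 7 - 1*186 = 7 - 186 = -179)
Z = 4 (Z = (-6 + (2*1 + 2))**2 = (-6 + (2 + 2))**2 = (-6 + 4)**2 = (-2)**2 = 4)
(Z - o) - 1*(-476) = (4 - 1*(-179)) - 1*(-476) = (4 + 179) + 476 = 183 + 476 = 659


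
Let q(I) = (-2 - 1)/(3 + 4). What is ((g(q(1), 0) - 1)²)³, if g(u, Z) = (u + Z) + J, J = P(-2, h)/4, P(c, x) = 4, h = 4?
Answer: 729/117649 ≈ 0.0061964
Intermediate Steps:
q(I) = -3/7
J = 1 (J = 4/4 = 4*(¼) = 1)
g(u, Z) = 1 + Z + u (g(u, Z) = (u + Z) + 1 = (Z + u) + 1 = 1 + Z + u)
((g(q(1), 0) - 1)²)³ = (((1 + 0 - 3/7) - 1)²)³ = ((4/7 - 1)²)³ = ((-3/7)²)³ = (9/49)³ = 729/117649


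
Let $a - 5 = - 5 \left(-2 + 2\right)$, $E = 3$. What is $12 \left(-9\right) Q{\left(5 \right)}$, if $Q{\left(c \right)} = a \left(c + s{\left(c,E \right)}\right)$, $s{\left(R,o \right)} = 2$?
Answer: $-3780$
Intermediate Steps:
$a = 5$ ($a = 5 - 5 \left(-2 + 2\right) = 5 - 0 = 5 + 0 = 5$)
$Q{\left(c \right)} = 10 + 5 c$ ($Q{\left(c \right)} = 5 \left(c + 2\right) = 5 \left(2 + c\right) = 10 + 5 c$)
$12 \left(-9\right) Q{\left(5 \right)} = 12 \left(-9\right) \left(10 + 5 \cdot 5\right) = - 108 \left(10 + 25\right) = \left(-108\right) 35 = -3780$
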